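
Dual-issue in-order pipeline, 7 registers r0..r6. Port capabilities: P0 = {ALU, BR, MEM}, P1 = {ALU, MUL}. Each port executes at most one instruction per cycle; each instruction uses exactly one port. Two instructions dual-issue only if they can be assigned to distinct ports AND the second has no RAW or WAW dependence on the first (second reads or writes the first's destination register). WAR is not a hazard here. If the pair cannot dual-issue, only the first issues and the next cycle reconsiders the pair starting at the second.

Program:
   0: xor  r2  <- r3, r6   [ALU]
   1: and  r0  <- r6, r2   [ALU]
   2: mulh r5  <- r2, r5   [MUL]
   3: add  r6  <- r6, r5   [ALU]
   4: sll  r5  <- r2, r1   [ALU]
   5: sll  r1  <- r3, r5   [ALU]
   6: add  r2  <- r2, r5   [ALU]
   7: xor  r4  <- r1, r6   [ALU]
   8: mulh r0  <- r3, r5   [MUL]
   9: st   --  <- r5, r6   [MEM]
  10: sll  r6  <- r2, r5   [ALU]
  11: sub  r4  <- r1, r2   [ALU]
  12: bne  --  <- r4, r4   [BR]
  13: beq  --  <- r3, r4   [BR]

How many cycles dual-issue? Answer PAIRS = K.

  cy0 -> i0 (xor) RAW r2
  cy1 -> i1&i2 (and+mulh) dual
  cy2 -> i3&i4 (add+sll) dual
  cy3 -> i5&i6 (sll+add) dual
  cy4 -> i7&i8 (xor+mulh) dual
  cy5 -> i9&i10 (st+sll) dual
  cy6 -> i11 (sub) RAW r4
  cy7 -> i12 (bne) no-port BR/BR
  cy8 -> i13 (beq) tail

PAIRS = 5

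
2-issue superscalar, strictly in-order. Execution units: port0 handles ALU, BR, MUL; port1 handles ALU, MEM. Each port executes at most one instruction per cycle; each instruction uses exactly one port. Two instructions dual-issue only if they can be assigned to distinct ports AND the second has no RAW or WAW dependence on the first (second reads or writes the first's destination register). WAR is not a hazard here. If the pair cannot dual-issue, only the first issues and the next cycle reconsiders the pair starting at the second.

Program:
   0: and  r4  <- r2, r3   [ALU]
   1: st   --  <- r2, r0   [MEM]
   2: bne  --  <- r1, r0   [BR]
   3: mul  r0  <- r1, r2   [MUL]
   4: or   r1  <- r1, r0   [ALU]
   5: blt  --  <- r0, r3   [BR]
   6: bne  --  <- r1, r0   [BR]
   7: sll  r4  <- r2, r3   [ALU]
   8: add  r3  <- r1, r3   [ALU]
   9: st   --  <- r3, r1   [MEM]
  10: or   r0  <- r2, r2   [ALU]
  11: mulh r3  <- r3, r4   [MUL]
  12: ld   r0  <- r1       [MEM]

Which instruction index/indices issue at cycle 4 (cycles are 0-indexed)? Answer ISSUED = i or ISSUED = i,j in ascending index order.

#0 head=0: and.ALU/st.MEM i0+i1 pair
#1 head=2: bne.BR i2 no-port BR/MUL
#2 head=3: mul.MUL i3 RAW r0
#3 head=4: or.ALU/blt.BR i4+i5 pair
#4 head=6: bne.BR/sll.ALU i6+i7 pair
#5 head=8: add.ALU i8 RAW r3
#6 head=9: st.MEM/or.ALU i9+i10 pair
#7 head=11: mulh.MUL/ld.MEM i11+i12 pair

ISSUED = 6,7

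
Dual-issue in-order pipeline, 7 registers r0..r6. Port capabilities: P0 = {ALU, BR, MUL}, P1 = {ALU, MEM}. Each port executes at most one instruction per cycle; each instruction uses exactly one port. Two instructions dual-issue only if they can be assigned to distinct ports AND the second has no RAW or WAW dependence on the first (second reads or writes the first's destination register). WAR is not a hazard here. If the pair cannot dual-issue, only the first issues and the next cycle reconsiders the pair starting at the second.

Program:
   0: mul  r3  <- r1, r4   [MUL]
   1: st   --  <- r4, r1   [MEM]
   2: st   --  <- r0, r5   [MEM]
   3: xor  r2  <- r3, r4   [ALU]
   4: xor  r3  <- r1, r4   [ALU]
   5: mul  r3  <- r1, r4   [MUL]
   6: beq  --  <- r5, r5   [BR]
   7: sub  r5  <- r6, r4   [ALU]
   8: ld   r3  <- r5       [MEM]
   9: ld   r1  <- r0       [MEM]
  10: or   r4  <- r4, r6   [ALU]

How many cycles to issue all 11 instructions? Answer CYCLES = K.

[0] i0/i1  mul st  -- 2-wide
[1] i2/i3  st xor  -- 2-wide
[2] i4  xor  -- WAW r3
[3] i5  mul  -- no-port MUL/BR
[4] i6/i7  beq sub  -- 2-wide
[5] i8  ld  -- no-port MEM/MEM
[6] i9/i10  ld or  -- 2-wide

CYCLES = 7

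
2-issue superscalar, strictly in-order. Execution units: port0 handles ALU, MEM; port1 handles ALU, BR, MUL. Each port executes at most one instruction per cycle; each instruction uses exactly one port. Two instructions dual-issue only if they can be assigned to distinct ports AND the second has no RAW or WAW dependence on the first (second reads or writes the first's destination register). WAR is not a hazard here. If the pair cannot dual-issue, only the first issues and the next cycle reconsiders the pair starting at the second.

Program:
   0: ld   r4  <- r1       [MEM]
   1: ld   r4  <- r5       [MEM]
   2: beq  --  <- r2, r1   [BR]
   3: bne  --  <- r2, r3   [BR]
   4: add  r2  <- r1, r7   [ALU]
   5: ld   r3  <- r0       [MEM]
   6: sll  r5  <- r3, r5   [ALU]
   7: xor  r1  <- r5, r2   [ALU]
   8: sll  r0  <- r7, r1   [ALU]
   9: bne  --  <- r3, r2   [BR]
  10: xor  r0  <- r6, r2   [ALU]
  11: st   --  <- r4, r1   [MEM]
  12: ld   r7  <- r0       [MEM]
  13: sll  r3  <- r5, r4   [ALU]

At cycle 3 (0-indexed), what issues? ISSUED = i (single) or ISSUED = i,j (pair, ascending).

t=0 i0:ld ; no-port MEM/MEM
t=1 i1/i2:ld+beq ; dual
t=2 i3/i4:bne+add ; dual
t=3 i5:ld ; RAW r3
t=4 i6:sll ; RAW r5
t=5 i7:xor ; RAW r1
t=6 i8/i9:sll+bne ; dual
t=7 i10/i11:xor+st ; dual
t=8 i12/i13:ld+sll ; dual

ISSUED = 5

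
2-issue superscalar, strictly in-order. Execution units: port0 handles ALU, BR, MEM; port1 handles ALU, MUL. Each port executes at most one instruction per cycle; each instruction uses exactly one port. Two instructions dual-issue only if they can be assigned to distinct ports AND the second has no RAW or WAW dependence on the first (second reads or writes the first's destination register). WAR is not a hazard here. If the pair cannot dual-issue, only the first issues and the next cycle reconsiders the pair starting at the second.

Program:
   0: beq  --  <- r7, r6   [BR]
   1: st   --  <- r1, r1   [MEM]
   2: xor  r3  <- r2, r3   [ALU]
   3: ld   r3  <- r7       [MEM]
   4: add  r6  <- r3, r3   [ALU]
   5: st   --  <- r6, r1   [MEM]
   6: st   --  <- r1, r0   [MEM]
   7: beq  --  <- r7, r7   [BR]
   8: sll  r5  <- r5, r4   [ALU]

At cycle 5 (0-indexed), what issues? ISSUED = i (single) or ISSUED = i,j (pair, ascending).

[0] i0  beq.BR  -- no-port BR/MEM
[1] i1,i2  st.MEM+xor.ALU  -- pair
[2] i3  ld.MEM  -- RAW r3
[3] i4  add.ALU  -- RAW r6
[4] i5  st.MEM  -- no-port MEM/MEM
[5] i6  st.MEM  -- no-port MEM/BR
[6] i7,i8  beq.BR+sll.ALU  -- pair

ISSUED = 6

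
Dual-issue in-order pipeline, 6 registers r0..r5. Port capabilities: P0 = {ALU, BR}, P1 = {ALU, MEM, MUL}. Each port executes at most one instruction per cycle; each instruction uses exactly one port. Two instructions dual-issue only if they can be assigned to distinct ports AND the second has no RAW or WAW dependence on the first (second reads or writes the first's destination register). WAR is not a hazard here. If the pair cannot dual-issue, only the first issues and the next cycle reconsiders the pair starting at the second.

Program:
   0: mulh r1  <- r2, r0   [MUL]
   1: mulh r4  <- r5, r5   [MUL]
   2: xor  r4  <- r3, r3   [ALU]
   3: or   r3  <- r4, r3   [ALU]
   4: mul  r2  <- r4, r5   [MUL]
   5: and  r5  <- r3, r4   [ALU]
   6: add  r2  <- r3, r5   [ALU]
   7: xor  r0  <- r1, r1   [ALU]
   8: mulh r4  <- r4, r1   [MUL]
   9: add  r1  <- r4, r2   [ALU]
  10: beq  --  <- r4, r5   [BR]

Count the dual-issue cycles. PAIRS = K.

PAIRS = 3

t=0 i0:mulh ; no-port MUL/MUL
t=1 i1:mulh ; WAW r4
t=2 i2:xor ; RAW r4
t=3 i3/i4:or;mul ; dual
t=4 i5:and ; RAW r5
t=5 i6/i7:add;xor ; dual
t=6 i8:mulh ; RAW r4
t=7 i9/i10:add;beq ; dual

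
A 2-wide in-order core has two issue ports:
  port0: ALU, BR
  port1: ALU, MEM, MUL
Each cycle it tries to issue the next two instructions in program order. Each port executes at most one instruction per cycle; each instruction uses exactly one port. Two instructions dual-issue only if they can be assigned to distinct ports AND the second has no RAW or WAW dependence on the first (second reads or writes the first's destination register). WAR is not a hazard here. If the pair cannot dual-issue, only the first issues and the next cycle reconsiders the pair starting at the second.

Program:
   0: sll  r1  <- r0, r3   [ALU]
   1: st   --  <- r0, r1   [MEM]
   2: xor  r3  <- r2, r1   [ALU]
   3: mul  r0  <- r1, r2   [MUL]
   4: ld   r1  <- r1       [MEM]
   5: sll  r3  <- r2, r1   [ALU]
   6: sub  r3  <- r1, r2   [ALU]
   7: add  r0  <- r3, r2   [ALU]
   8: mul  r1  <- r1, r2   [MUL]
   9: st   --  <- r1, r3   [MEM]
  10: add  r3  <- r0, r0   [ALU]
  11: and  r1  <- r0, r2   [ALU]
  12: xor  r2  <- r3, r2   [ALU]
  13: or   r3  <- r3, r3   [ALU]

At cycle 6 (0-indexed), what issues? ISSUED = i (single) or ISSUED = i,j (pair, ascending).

ISSUED = 7,8

#0 head=0: sll i0 RAW r1
#1 head=1: st+xor i1&i2 2-wide
#2 head=3: mul i3 no-port MUL/MEM
#3 head=4: ld i4 RAW r1
#4 head=5: sll i5 WAW r3
#5 head=6: sub i6 RAW r3
#6 head=7: add+mul i7&i8 2-wide
#7 head=9: st+add i9&i10 2-wide
#8 head=11: and+xor i11&i12 2-wide
#9 head=13: or i13 tail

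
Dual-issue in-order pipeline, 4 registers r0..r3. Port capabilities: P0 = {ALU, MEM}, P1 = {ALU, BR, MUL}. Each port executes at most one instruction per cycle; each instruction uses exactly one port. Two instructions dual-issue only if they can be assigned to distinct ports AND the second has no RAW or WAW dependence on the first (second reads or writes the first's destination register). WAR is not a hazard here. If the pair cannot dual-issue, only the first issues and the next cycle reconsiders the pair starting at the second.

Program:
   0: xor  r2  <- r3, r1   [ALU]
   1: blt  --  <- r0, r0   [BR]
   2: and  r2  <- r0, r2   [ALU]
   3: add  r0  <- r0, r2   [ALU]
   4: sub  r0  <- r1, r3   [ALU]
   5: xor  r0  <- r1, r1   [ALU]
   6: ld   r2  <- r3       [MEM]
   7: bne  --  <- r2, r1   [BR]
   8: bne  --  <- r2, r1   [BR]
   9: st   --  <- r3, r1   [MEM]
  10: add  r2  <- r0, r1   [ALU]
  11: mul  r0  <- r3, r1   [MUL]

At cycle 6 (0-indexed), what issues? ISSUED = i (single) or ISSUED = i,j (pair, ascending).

ISSUED = 8,9

  cy0 -> i0/i1 (xor.ALU;blt.BR) pair
  cy1 -> i2 (and.ALU) RAW r2
  cy2 -> i3 (add.ALU) WAW r0
  cy3 -> i4 (sub.ALU) WAW r0
  cy4 -> i5/i6 (xor.ALU;ld.MEM) pair
  cy5 -> i7 (bne.BR) no-port BR/BR
  cy6 -> i8/i9 (bne.BR;st.MEM) pair
  cy7 -> i10/i11 (add.ALU;mul.MUL) pair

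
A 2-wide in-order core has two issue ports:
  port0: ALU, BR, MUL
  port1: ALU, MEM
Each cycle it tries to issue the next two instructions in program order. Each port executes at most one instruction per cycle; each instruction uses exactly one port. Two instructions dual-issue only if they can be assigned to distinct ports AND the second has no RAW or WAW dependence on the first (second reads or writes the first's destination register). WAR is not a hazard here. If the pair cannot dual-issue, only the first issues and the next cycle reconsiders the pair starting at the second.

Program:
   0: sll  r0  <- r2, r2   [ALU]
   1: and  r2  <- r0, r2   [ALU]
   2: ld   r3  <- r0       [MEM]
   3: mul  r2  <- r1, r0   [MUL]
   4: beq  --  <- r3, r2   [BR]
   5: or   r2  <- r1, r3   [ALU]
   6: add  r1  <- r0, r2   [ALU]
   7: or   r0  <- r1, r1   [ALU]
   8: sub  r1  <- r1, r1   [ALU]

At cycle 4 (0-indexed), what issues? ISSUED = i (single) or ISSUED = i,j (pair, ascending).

t=0 i0:sll.ALU ; RAW r0
t=1 i1,i2:and.ALU+ld.MEM ; 2-wide
t=2 i3:mul.MUL ; no-port MUL/BR
t=3 i4,i5:beq.BR+or.ALU ; 2-wide
t=4 i6:add.ALU ; RAW r1
t=5 i7,i8:or.ALU+sub.ALU ; 2-wide

ISSUED = 6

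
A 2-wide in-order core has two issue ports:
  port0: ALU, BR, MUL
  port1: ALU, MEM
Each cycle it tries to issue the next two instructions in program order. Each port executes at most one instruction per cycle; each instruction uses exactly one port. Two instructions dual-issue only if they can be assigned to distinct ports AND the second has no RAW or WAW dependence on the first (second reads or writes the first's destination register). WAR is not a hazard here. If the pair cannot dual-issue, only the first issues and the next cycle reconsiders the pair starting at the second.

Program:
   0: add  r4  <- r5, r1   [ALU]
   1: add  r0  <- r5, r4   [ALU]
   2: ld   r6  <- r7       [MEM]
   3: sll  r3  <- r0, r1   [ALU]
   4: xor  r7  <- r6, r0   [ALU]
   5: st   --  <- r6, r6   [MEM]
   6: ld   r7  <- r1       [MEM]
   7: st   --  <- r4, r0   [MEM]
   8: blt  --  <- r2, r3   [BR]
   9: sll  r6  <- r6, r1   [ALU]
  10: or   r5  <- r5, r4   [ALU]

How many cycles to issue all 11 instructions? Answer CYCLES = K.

CYCLES = 7

[0] i0  add.ALU  -- RAW r4
[1] i1+i2  add.ALU ld.MEM  -- 2-wide
[2] i3+i4  sll.ALU xor.ALU  -- 2-wide
[3] i5  st.MEM  -- no-port MEM/MEM
[4] i6  ld.MEM  -- no-port MEM/MEM
[5] i7+i8  st.MEM blt.BR  -- 2-wide
[6] i9+i10  sll.ALU or.ALU  -- 2-wide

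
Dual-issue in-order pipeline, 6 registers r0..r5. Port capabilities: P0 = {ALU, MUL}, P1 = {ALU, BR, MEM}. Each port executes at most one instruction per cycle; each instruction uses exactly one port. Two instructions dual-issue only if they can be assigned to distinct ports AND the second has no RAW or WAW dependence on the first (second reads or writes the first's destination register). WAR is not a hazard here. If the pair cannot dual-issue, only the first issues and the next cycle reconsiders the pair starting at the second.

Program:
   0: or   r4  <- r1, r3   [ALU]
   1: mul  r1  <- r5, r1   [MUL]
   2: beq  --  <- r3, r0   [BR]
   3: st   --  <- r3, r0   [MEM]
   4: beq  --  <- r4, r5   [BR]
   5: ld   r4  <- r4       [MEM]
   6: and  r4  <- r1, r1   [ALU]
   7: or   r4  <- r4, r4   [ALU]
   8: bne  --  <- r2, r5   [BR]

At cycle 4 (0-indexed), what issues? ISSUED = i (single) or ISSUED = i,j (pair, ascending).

ISSUED = 5

#0 head=0: or.ALU;mul.MUL i0/i1 pair
#1 head=2: beq.BR i2 no-port BR/MEM
#2 head=3: st.MEM i3 no-port MEM/BR
#3 head=4: beq.BR i4 no-port BR/MEM
#4 head=5: ld.MEM i5 WAW r4
#5 head=6: and.ALU i6 RAW+WAW r4
#6 head=7: or.ALU;bne.BR i7/i8 pair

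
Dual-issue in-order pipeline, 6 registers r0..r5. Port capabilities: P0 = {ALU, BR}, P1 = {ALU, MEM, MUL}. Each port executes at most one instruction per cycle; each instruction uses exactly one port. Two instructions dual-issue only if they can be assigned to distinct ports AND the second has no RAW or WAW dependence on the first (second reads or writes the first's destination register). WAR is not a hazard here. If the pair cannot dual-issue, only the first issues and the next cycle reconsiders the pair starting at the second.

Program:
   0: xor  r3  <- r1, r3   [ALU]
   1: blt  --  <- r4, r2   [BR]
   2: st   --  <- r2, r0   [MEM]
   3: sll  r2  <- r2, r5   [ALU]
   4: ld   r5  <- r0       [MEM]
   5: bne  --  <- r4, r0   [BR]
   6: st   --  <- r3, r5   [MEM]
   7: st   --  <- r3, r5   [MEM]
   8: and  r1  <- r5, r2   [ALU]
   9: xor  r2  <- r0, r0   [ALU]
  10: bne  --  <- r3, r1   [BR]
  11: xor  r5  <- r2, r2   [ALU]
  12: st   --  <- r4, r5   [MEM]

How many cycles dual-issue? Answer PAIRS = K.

#0 head=0: xor.ALU/blt.BR i0+i1 dual
#1 head=2: st.MEM/sll.ALU i2+i3 dual
#2 head=4: ld.MEM/bne.BR i4+i5 dual
#3 head=6: st.MEM i6 no-port MEM/MEM
#4 head=7: st.MEM/and.ALU i7+i8 dual
#5 head=9: xor.ALU/bne.BR i9+i10 dual
#6 head=11: xor.ALU i11 RAW r5
#7 head=12: st.MEM i12 tail

PAIRS = 5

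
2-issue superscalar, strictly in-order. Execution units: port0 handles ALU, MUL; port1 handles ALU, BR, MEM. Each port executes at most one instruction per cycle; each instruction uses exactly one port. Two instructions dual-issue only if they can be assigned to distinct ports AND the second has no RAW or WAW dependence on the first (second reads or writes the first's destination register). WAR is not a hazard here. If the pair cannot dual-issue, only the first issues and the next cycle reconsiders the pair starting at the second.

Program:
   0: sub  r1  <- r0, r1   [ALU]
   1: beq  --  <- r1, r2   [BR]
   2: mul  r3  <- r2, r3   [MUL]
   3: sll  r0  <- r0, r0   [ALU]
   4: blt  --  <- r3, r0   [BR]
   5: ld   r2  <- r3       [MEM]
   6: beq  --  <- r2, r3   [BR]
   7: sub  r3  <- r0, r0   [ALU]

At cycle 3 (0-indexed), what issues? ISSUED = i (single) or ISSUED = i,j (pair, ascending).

#0 head=0: sub.ALU i0 RAW r1
#1 head=1: beq.BR/mul.MUL i1/i2 dual
#2 head=3: sll.ALU i3 RAW r0
#3 head=4: blt.BR i4 no-port BR/MEM
#4 head=5: ld.MEM i5 no-port MEM/BR
#5 head=6: beq.BR/sub.ALU i6/i7 dual

ISSUED = 4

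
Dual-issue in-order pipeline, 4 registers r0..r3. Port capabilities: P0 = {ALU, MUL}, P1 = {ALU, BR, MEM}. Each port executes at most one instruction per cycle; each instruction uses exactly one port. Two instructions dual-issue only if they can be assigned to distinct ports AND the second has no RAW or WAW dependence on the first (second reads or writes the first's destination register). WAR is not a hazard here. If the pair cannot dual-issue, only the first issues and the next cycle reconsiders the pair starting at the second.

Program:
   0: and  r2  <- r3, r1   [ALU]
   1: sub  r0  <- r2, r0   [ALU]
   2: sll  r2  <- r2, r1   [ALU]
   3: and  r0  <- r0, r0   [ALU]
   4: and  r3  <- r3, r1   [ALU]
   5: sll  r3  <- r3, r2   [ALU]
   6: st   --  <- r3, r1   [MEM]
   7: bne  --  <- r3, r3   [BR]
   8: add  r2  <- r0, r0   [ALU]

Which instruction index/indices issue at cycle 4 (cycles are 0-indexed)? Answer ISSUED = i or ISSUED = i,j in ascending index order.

c0: i0 and.ALU  RAW r2
c1: i1+i2 sub.ALU sll.ALU  pair
c2: i3+i4 and.ALU and.ALU  pair
c3: i5 sll.ALU  RAW r3
c4: i6 st.MEM  no-port MEM/BR
c5: i7+i8 bne.BR add.ALU  pair

ISSUED = 6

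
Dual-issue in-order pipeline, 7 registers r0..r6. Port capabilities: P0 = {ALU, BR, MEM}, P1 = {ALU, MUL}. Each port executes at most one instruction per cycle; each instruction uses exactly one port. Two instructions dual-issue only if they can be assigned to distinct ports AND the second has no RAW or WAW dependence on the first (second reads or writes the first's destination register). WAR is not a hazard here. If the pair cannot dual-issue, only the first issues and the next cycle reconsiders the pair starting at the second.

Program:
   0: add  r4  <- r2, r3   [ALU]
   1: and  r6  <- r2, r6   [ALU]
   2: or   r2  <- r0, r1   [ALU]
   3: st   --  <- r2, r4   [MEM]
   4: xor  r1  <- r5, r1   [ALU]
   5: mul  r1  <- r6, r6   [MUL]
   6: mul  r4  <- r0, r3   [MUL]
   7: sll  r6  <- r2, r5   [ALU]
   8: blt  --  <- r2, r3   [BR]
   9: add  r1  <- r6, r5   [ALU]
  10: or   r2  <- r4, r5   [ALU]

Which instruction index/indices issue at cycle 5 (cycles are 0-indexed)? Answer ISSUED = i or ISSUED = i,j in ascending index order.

ISSUED = 8,9

t=0 i0,i1:add and ; dual
t=1 i2:or ; RAW r2
t=2 i3,i4:st xor ; dual
t=3 i5:mul ; no-port MUL/MUL
t=4 i6,i7:mul sll ; dual
t=5 i8,i9:blt add ; dual
t=6 i10:or ; tail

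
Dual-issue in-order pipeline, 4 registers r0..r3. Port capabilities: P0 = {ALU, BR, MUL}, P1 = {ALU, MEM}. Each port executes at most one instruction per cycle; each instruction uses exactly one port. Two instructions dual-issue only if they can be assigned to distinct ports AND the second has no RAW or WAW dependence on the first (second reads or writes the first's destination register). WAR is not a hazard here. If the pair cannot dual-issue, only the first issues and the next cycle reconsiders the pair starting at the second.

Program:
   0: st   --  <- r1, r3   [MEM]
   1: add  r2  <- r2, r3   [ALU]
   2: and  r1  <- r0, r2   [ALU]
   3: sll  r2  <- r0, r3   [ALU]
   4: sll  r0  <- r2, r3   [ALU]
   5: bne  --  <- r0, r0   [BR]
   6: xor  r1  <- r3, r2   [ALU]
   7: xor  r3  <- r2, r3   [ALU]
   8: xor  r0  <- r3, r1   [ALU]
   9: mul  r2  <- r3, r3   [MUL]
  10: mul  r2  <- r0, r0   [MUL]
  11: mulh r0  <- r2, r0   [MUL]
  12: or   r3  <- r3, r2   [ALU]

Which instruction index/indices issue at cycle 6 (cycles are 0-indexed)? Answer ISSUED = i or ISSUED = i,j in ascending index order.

[0] i0+i1  st add  -- dual
[1] i2+i3  and sll  -- dual
[2] i4  sll  -- RAW r0
[3] i5+i6  bne xor  -- dual
[4] i7  xor  -- RAW r3
[5] i8+i9  xor mul  -- dual
[6] i10  mul  -- no-port MUL/MUL
[7] i11+i12  mulh or  -- dual

ISSUED = 10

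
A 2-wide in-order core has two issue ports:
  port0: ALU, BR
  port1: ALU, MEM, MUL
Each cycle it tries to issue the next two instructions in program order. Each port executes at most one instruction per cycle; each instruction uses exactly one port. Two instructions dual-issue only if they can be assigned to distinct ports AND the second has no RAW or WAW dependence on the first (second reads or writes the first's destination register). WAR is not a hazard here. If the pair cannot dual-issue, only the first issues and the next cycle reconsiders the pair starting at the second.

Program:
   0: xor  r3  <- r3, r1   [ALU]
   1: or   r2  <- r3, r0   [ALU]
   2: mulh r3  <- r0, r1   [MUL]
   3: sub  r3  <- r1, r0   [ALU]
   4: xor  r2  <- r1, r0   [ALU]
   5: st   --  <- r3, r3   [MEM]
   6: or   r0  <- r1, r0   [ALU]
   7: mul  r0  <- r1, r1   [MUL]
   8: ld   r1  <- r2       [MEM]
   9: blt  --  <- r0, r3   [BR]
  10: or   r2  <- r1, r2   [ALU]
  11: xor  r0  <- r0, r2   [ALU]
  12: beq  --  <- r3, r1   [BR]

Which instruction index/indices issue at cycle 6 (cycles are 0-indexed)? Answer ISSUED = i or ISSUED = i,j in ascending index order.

ISSUED = 10

#0 head=0: xor.ALU i0 RAW r3
#1 head=1: or.ALU/mulh.MUL i1&i2 2-wide
#2 head=3: sub.ALU/xor.ALU i3&i4 2-wide
#3 head=5: st.MEM/or.ALU i5&i6 2-wide
#4 head=7: mul.MUL i7 no-port MUL/MEM
#5 head=8: ld.MEM/blt.BR i8&i9 2-wide
#6 head=10: or.ALU i10 RAW r2
#7 head=11: xor.ALU/beq.BR i11&i12 2-wide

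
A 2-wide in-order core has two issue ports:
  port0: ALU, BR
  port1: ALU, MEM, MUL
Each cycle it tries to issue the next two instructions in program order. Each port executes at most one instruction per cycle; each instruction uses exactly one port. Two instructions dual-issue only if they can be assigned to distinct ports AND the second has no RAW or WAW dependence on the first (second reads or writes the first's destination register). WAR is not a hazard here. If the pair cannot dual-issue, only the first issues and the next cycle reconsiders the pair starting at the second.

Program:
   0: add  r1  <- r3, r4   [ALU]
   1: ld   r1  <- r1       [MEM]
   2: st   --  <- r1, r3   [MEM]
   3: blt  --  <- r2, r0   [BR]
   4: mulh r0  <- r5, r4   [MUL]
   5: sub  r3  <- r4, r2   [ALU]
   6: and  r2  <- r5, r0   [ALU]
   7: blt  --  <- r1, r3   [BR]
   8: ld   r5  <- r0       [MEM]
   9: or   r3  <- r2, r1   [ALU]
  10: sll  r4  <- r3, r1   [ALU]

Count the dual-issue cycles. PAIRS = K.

t=0 i0:add.ALU ; RAW+WAW r1
t=1 i1:ld.MEM ; no-port MEM/MEM
t=2 i2,i3:st.MEM;blt.BR ; dual
t=3 i4,i5:mulh.MUL;sub.ALU ; dual
t=4 i6,i7:and.ALU;blt.BR ; dual
t=5 i8,i9:ld.MEM;or.ALU ; dual
t=6 i10:sll.ALU ; tail

PAIRS = 4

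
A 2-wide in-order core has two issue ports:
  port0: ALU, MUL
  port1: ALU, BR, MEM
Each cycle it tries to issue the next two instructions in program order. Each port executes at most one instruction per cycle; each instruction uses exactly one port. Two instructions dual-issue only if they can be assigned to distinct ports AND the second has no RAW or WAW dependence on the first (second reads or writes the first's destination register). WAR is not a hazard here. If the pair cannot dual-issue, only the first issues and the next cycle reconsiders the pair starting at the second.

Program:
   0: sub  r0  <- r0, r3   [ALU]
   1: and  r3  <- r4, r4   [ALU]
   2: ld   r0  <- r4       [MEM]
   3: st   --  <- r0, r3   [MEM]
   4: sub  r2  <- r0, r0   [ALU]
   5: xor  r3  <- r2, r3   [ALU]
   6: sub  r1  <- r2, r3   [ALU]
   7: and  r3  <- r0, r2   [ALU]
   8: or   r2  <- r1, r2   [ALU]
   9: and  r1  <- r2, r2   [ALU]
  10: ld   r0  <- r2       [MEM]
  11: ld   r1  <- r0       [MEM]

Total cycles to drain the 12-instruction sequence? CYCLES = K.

CYCLES = 8

c0: i0,i1 sub.ALU and.ALU  2-wide
c1: i2 ld.MEM  no-port MEM/MEM
c2: i3,i4 st.MEM sub.ALU  2-wide
c3: i5 xor.ALU  RAW r3
c4: i6,i7 sub.ALU and.ALU  2-wide
c5: i8 or.ALU  RAW r2
c6: i9,i10 and.ALU ld.MEM  2-wide
c7: i11 ld.MEM  tail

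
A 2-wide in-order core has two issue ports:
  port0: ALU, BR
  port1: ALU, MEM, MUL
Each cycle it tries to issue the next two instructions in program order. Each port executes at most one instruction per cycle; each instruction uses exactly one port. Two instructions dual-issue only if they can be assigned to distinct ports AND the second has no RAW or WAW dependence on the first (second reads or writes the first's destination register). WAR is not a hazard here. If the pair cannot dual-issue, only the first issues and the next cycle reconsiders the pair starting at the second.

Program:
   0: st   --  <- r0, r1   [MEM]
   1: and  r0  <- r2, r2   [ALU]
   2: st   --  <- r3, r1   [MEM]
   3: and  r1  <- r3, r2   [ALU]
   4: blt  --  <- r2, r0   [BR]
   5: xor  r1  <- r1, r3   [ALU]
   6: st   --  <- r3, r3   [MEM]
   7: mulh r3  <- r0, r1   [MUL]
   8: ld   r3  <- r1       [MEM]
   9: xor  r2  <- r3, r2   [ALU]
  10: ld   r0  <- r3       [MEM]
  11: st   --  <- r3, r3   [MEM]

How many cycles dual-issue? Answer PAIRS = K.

PAIRS = 4

0. st/and @i0,i1  | pair
1. st/and @i2,i3  | pair
2. blt/xor @i4,i5  | pair
3. st @i6  | no-port MEM/MUL
4. mulh @i7  | no-port MUL/MEM
5. ld @i8  | RAW r3
6. xor/ld @i9,i10  | pair
7. st @i11  | tail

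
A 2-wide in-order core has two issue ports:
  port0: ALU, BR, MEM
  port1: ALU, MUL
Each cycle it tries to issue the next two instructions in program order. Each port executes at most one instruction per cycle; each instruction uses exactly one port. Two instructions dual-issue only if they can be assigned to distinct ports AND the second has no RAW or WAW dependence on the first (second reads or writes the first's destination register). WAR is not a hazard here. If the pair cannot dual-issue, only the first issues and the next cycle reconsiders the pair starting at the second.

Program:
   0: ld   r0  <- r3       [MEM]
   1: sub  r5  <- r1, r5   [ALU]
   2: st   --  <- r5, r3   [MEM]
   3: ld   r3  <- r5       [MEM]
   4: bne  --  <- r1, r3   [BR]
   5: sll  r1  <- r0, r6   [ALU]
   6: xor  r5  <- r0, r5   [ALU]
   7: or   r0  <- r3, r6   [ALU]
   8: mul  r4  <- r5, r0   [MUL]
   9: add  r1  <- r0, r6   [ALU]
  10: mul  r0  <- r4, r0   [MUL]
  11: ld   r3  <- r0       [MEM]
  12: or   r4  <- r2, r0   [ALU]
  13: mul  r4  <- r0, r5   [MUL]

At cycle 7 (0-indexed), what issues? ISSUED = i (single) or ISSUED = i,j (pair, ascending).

#0 head=0: ld/sub i0/i1 dual
#1 head=2: st i2 no-port MEM/MEM
#2 head=3: ld i3 no-port MEM/BR
#3 head=4: bne/sll i4/i5 dual
#4 head=6: xor/or i6/i7 dual
#5 head=8: mul/add i8/i9 dual
#6 head=10: mul i10 RAW r0
#7 head=11: ld/or i11/i12 dual
#8 head=13: mul i13 tail

ISSUED = 11,12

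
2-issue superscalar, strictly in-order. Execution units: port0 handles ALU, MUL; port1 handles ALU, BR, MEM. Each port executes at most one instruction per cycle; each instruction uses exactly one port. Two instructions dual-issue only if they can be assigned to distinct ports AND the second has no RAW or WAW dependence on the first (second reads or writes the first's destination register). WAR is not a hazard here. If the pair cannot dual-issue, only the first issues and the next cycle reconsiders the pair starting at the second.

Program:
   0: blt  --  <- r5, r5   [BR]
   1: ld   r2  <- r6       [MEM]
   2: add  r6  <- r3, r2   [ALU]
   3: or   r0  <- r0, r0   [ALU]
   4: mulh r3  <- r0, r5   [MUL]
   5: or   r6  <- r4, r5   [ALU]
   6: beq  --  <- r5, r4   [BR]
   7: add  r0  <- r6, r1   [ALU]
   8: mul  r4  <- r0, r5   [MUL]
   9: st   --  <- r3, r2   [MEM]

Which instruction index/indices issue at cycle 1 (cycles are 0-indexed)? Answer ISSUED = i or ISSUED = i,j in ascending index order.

  cy0 -> i0 (blt) no-port BR/MEM
  cy1 -> i1 (ld) RAW r2
  cy2 -> i2,i3 (add/or) 2-wide
  cy3 -> i4,i5 (mulh/or) 2-wide
  cy4 -> i6,i7 (beq/add) 2-wide
  cy5 -> i8,i9 (mul/st) 2-wide

ISSUED = 1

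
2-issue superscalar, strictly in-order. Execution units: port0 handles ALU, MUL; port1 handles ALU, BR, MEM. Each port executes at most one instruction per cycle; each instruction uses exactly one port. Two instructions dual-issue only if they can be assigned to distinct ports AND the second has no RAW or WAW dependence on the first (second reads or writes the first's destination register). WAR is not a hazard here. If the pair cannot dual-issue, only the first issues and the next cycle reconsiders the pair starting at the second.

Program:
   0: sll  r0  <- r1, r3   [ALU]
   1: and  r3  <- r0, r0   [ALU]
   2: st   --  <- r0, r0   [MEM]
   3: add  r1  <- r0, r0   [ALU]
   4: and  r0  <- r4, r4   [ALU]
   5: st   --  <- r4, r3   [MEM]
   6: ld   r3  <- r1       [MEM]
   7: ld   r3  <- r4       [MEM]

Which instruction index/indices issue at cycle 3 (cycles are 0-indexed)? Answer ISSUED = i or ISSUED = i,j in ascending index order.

ISSUED = 5

t=0 i0:sll ; RAW r0
t=1 i1&i2:and+st ; 2-wide
t=2 i3&i4:add+and ; 2-wide
t=3 i5:st ; no-port MEM/MEM
t=4 i6:ld ; no-port MEM/MEM
t=5 i7:ld ; tail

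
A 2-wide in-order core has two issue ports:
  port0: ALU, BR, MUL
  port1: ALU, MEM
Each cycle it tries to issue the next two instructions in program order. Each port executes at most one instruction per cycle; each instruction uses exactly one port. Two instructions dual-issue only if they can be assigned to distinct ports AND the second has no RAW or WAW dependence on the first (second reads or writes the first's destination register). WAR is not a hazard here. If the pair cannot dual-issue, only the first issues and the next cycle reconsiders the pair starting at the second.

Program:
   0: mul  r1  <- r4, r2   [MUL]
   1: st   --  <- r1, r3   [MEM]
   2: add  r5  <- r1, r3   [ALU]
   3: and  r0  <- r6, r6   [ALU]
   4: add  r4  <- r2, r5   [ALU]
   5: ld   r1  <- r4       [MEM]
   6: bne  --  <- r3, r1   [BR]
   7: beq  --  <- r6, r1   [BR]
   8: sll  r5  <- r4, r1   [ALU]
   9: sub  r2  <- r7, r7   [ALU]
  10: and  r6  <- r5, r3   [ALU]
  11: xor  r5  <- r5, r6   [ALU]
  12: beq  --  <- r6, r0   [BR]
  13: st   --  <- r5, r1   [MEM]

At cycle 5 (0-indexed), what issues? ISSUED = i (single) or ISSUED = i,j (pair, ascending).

ISSUED = 7,8

  cy0 -> i0 (mul) RAW r1
  cy1 -> i1/i2 (st;add) pair
  cy2 -> i3/i4 (and;add) pair
  cy3 -> i5 (ld) RAW r1
  cy4 -> i6 (bne) no-port BR/BR
  cy5 -> i7/i8 (beq;sll) pair
  cy6 -> i9/i10 (sub;and) pair
  cy7 -> i11/i12 (xor;beq) pair
  cy8 -> i13 (st) tail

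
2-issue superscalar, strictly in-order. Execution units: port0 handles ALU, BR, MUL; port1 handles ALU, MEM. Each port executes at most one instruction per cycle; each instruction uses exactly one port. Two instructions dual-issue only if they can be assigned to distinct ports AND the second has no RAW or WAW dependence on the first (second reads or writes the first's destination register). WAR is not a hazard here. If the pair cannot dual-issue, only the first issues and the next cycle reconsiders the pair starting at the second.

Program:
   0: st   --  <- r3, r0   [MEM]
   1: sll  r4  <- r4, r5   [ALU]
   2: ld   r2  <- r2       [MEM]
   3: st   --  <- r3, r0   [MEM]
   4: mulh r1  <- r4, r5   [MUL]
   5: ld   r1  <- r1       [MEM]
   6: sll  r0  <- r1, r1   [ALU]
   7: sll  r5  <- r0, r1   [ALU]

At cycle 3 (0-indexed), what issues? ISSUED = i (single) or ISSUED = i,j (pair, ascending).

0. st/sll @i0&i1  | 2-wide
1. ld @i2  | no-port MEM/MEM
2. st/mulh @i3&i4  | 2-wide
3. ld @i5  | RAW r1
4. sll @i6  | RAW r0
5. sll @i7  | tail

ISSUED = 5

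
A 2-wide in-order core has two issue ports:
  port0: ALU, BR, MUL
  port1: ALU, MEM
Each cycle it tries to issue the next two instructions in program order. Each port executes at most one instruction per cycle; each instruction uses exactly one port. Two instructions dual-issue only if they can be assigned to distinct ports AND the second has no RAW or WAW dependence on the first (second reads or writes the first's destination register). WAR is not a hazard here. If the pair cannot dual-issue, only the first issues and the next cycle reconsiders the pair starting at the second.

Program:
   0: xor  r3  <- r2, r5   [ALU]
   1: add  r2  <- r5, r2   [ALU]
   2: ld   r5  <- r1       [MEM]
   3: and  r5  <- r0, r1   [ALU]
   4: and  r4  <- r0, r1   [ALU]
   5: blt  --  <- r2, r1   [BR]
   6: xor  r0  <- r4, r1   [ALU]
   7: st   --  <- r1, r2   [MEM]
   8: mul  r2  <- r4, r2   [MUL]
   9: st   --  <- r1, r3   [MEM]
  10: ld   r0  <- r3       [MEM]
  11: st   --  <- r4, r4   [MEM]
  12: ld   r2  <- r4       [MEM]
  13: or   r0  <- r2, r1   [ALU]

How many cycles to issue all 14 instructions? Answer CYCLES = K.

c0: i0/i1 xor.ALU add.ALU  2-wide
c1: i2 ld.MEM  WAW r5
c2: i3/i4 and.ALU and.ALU  2-wide
c3: i5/i6 blt.BR xor.ALU  2-wide
c4: i7/i8 st.MEM mul.MUL  2-wide
c5: i9 st.MEM  no-port MEM/MEM
c6: i10 ld.MEM  no-port MEM/MEM
c7: i11 st.MEM  no-port MEM/MEM
c8: i12 ld.MEM  RAW r2
c9: i13 or.ALU  tail

CYCLES = 10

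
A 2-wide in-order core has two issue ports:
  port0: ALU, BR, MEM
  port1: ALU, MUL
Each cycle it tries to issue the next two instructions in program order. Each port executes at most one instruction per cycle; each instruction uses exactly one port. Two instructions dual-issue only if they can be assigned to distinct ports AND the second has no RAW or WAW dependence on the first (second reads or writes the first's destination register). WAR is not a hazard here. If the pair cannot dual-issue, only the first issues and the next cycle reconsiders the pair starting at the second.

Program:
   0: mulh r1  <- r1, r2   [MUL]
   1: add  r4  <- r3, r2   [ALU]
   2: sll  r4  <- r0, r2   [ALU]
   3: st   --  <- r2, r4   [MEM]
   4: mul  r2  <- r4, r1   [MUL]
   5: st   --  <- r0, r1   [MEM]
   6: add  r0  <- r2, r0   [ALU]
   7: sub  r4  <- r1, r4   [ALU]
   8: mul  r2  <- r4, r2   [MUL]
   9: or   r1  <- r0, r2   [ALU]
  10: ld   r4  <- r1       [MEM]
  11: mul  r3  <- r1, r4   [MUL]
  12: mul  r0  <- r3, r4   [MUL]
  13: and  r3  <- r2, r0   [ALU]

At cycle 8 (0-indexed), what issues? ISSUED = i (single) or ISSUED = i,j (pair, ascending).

ISSUED = 11

c0: i0/i1 mulh.MUL+add.ALU  dual
c1: i2 sll.ALU  RAW r4
c2: i3/i4 st.MEM+mul.MUL  dual
c3: i5/i6 st.MEM+add.ALU  dual
c4: i7 sub.ALU  RAW r4
c5: i8 mul.MUL  RAW r2
c6: i9 or.ALU  RAW r1
c7: i10 ld.MEM  RAW r4
c8: i11 mul.MUL  no-port MUL/MUL
c9: i12 mul.MUL  RAW r0
c10: i13 and.ALU  tail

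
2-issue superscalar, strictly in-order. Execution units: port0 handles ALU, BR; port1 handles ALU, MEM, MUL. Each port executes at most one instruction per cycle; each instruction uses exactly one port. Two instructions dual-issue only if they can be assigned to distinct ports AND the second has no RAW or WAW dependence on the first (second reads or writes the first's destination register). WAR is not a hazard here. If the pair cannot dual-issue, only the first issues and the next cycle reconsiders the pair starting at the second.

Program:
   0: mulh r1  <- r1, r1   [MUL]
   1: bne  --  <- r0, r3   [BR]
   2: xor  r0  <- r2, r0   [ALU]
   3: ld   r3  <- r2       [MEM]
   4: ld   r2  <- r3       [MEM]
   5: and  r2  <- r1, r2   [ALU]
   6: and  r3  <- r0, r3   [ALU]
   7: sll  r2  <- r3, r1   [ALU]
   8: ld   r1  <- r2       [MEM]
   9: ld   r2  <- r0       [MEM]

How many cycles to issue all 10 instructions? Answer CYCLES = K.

[0] i0/i1  mulh bne  -- dual
[1] i2/i3  xor ld  -- dual
[2] i4  ld  -- RAW+WAW r2
[3] i5/i6  and and  -- dual
[4] i7  sll  -- RAW r2
[5] i8  ld  -- no-port MEM/MEM
[6] i9  ld  -- tail

CYCLES = 7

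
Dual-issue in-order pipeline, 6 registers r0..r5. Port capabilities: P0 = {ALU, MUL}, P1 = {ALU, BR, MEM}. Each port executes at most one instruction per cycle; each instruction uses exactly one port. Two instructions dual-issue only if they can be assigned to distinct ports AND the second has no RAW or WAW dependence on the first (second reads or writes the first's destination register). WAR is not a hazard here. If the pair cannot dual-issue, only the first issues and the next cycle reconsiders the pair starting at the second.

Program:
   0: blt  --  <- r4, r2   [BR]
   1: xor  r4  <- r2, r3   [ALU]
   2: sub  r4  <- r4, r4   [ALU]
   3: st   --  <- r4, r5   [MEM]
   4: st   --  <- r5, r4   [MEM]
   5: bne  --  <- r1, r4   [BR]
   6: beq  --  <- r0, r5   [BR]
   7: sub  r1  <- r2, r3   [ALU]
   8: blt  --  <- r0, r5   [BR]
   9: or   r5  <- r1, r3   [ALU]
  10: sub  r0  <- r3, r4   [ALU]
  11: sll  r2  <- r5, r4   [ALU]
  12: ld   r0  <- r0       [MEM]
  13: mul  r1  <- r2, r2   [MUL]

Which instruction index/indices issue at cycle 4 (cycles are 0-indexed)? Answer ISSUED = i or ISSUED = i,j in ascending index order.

ISSUED = 5

#0 head=0: blt.BR;xor.ALU i0/i1 dual
#1 head=2: sub.ALU i2 RAW r4
#2 head=3: st.MEM i3 no-port MEM/MEM
#3 head=4: st.MEM i4 no-port MEM/BR
#4 head=5: bne.BR i5 no-port BR/BR
#5 head=6: beq.BR;sub.ALU i6/i7 dual
#6 head=8: blt.BR;or.ALU i8/i9 dual
#7 head=10: sub.ALU;sll.ALU i10/i11 dual
#8 head=12: ld.MEM;mul.MUL i12/i13 dual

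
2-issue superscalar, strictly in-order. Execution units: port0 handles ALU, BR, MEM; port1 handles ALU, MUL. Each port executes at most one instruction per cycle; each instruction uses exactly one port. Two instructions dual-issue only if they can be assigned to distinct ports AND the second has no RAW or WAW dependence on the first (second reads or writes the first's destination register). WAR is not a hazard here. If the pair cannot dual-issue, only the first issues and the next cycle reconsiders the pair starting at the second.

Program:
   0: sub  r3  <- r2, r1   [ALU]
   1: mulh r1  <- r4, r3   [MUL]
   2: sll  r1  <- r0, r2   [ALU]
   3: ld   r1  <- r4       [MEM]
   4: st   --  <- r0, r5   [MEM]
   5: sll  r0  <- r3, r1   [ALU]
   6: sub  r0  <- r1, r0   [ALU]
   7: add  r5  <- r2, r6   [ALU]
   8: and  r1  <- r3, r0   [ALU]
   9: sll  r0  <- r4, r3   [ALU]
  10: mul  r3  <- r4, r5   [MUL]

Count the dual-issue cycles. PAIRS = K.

t=0 i0:sub ; RAW r3
t=1 i1:mulh ; WAW r1
t=2 i2:sll ; WAW r1
t=3 i3:ld ; no-port MEM/MEM
t=4 i4+i5:st sll ; pair
t=5 i6+i7:sub add ; pair
t=6 i8+i9:and sll ; pair
t=7 i10:mul ; tail

PAIRS = 3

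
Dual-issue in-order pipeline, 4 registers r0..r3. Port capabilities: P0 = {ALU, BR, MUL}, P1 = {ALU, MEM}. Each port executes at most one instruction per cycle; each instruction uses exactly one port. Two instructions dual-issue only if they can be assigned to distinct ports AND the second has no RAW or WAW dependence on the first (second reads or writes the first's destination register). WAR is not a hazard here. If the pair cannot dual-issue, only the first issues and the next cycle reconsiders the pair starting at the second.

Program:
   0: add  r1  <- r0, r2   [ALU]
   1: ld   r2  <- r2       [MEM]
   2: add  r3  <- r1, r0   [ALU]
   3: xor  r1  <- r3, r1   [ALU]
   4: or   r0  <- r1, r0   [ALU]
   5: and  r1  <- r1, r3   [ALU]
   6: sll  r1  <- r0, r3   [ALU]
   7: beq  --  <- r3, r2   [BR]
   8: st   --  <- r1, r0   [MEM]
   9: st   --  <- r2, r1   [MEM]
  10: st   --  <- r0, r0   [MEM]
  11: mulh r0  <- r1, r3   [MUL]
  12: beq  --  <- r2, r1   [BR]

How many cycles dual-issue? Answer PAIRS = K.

PAIRS = 4

t=0 i0,i1:add;ld ; 2-wide
t=1 i2:add ; RAW r3
t=2 i3:xor ; RAW r1
t=3 i4,i5:or;and ; 2-wide
t=4 i6,i7:sll;beq ; 2-wide
t=5 i8:st ; no-port MEM/MEM
t=6 i9:st ; no-port MEM/MEM
t=7 i10,i11:st;mulh ; 2-wide
t=8 i12:beq ; tail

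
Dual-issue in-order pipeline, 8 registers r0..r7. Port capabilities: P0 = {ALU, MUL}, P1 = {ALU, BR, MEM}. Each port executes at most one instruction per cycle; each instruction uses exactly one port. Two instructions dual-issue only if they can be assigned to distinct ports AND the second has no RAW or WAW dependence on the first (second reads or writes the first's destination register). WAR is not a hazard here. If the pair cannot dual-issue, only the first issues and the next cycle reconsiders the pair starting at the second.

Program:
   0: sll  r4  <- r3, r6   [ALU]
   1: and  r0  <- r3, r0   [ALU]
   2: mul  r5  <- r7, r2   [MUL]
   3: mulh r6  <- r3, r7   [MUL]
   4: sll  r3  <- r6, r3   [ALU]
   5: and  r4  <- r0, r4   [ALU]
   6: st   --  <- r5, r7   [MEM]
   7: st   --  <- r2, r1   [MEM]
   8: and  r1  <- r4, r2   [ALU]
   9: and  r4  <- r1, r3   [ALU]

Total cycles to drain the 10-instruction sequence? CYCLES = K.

CYCLES = 7

#0 head=0: sll and i0/i1 2-wide
#1 head=2: mul i2 no-port MUL/MUL
#2 head=3: mulh i3 RAW r6
#3 head=4: sll and i4/i5 2-wide
#4 head=6: st i6 no-port MEM/MEM
#5 head=7: st and i7/i8 2-wide
#6 head=9: and i9 tail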